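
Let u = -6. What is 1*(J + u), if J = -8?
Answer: -14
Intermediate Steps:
1*(J + u) = 1*(-8 - 6) = 1*(-14) = -14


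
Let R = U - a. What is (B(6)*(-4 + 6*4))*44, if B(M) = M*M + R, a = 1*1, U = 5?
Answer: 35200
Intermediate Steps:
a = 1
R = 4 (R = 5 - 1*1 = 5 - 1 = 4)
B(M) = 4 + M² (B(M) = M*M + 4 = M² + 4 = 4 + M²)
(B(6)*(-4 + 6*4))*44 = ((4 + 6²)*(-4 + 6*4))*44 = ((4 + 36)*(-4 + 24))*44 = (40*20)*44 = 800*44 = 35200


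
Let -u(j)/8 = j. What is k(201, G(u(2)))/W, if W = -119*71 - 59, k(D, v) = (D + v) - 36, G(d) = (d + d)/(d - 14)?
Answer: -2491/127620 ≈ -0.019519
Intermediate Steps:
u(j) = -8*j
G(d) = 2*d/(-14 + d) (G(d) = (2*d)/(-14 + d) = 2*d/(-14 + d))
k(D, v) = -36 + D + v
W = -8508 (W = -8449 - 59 = -8508)
k(201, G(u(2)))/W = (-36 + 201 + 2*(-8*2)/(-14 - 8*2))/(-8508) = (-36 + 201 + 2*(-16)/(-14 - 16))*(-1/8508) = (-36 + 201 + 2*(-16)/(-30))*(-1/8508) = (-36 + 201 + 2*(-16)*(-1/30))*(-1/8508) = (-36 + 201 + 16/15)*(-1/8508) = (2491/15)*(-1/8508) = -2491/127620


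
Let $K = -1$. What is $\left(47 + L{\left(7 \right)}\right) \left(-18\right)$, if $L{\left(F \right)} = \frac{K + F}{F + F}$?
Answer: $- \frac{5976}{7} \approx -853.71$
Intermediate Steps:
$L{\left(F \right)} = \frac{-1 + F}{2 F}$ ($L{\left(F \right)} = \frac{-1 + F}{F + F} = \frac{-1 + F}{2 F}$)
$\left(47 + L{\left(7 \right)}\right) \left(-18\right) = \left(47 + \frac{-1 + 7}{2 \cdot 7}\right) \left(-18\right) = \left(47 + \frac{1}{2} \cdot \frac{1}{7} \cdot 6\right) \left(-18\right) = \left(47 + \frac{3}{7}\right) \left(-18\right) = \frac{332}{7} \left(-18\right) = - \frac{5976}{7}$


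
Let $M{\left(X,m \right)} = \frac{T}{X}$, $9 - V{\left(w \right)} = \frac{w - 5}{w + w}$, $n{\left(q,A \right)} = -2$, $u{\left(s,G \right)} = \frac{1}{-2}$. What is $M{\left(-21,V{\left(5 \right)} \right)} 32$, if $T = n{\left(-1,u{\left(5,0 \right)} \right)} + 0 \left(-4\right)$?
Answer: $\frac{64}{21} \approx 3.0476$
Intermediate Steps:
$u{\left(s,G \right)} = - \frac{1}{2}$
$V{\left(w \right)} = 9 - \frac{-5 + w}{2 w}$ ($V{\left(w \right)} = 9 - \frac{w - 5}{w + w} = 9 - \frac{-5 + w}{2 w}$)
$T = -2$ ($T = -2 + 0 \left(-4\right) = -2 + 0 = -2$)
$M{\left(X,m \right)} = - \frac{2}{X}$
$M{\left(-21,V{\left(5 \right)} \right)} 32 = - \frac{2}{-21} \cdot 32 = \left(-2\right) \left(- \frac{1}{21}\right) 32 = \frac{2}{21} \cdot 32 = \frac{64}{21}$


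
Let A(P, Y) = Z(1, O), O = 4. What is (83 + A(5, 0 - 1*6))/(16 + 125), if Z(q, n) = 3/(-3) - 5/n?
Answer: 323/564 ≈ 0.57269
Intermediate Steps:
Z(q, n) = -1 - 5/n (Z(q, n) = 3*(-⅓) - 5/n = -1 - 5/n)
A(P, Y) = -9/4 (A(P, Y) = (-5 - 1*4)/4 = (-5 - 4)/4 = (¼)*(-9) = -9/4)
(83 + A(5, 0 - 1*6))/(16 + 125) = (83 - 9/4)/(16 + 125) = (323/4)/141 = (1/141)*(323/4) = 323/564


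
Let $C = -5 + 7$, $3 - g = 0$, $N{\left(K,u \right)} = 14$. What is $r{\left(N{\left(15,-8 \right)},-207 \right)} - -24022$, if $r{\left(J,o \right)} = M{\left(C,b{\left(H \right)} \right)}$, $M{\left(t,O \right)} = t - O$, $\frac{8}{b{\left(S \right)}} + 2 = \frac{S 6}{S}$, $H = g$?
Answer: $24022$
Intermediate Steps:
$g = 3$ ($g = 3 - 0 = 3 + 0 = 3$)
$H = 3$
$C = 2$
$b{\left(S \right)} = 2$ ($b{\left(S \right)} = \frac{8}{-2 + \frac{S 6}{S}} = \frac{8}{-2 + \frac{6 S}{S}} = \frac{8}{-2 + 6} = \frac{8}{4} = 8 \cdot \frac{1}{4} = 2$)
$r{\left(J,o \right)} = 0$ ($r{\left(J,o \right)} = 2 - 2 = 0$)
$r{\left(N{\left(15,-8 \right)},-207 \right)} - -24022 = 0 - -24022 = 0 + 24022 = 24022$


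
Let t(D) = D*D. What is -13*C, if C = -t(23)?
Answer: 6877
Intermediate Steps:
t(D) = D²
C = -529 (C = -1*23² = -1*529 = -529)
-13*C = -13*(-529) = 6877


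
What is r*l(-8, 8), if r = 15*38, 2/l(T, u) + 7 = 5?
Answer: -570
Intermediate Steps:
l(T, u) = -1 (l(T, u) = 2/(-7 + 5) = 2/(-2) = 2*(-1/2) = -1)
r = 570
r*l(-8, 8) = 570*(-1) = -570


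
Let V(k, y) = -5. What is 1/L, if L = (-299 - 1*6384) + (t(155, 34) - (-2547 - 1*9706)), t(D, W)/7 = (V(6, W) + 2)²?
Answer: 1/5633 ≈ 0.00017753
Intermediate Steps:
t(D, W) = 63 (t(D, W) = 7*(-5 + 2)² = 7*(-3)² = 7*9 = 63)
L = 5633 (L = (-299 - 1*6384) + (63 - (-2547 - 1*9706)) = (-299 - 6384) + (63 - (-2547 - 9706)) = -6683 + (63 - 1*(-12253)) = -6683 + (63 + 12253) = -6683 + 12316 = 5633)
1/L = 1/5633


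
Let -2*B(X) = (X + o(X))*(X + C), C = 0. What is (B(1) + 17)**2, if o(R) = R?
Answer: 256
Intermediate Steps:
B(X) = -X**2 (B(X) = -(X + X)*(X + 0)/2 = -2*X*X/2 = -X**2)
(B(1) + 17)**2 = (-1*1**2 + 17)**2 = (-1*1 + 17)**2 = (-1 + 17)**2 = 16**2 = 256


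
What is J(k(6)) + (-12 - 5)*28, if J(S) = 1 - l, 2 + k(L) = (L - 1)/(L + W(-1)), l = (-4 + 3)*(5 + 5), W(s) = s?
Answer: -465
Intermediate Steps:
l = -10 (l = -1*10 = -10)
k(L) = -1 (k(L) = -2 + (L - 1)/(L - 1) = -2 + (-1 + L)/(-1 + L) = -2 + 1 = -1)
J(S) = 11 (J(S) = 1 - 1*(-10) = 1 + 10 = 11)
J(k(6)) + (-12 - 5)*28 = 11 + (-12 - 5)*28 = 11 - 17*28 = 11 - 476 = -465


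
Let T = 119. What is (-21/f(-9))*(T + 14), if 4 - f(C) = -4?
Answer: -2793/8 ≈ -349.13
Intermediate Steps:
f(C) = 8 (f(C) = 4 - 1*(-4) = 4 + 4 = 8)
(-21/f(-9))*(T + 14) = (-21/8)*(119 + 14) = -21*⅛*133 = -21/8*133 = -2793/8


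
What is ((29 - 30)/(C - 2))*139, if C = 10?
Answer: -139/8 ≈ -17.375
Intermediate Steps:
((29 - 30)/(C - 2))*139 = ((29 - 30)/(10 - 2))*139 = -1/8*139 = -1*⅛*139 = -⅛*139 = -139/8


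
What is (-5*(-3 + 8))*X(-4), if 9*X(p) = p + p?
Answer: 200/9 ≈ 22.222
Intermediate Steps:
X(p) = 2*p/9 (X(p) = (p + p)/9 = (2*p)/9 = 2*p/9)
(-5*(-3 + 8))*X(-4) = (-5*(-3 + 8))*((2/9)*(-4)) = -5*5*(-8/9) = -25*(-8/9) = 200/9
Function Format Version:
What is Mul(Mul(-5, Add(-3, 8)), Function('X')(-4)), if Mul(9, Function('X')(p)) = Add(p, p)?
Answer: Rational(200, 9) ≈ 22.222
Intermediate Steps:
Function('X')(p) = Mul(Rational(2, 9), p) (Function('X')(p) = Mul(Rational(1, 9), Add(p, p)) = Mul(Rational(1, 9), Mul(2, p)) = Mul(Rational(2, 9), p))
Mul(Mul(-5, Add(-3, 8)), Function('X')(-4)) = Mul(Mul(-5, Add(-3, 8)), Mul(Rational(2, 9), -4)) = Mul(Mul(-5, 5), Rational(-8, 9)) = Mul(-25, Rational(-8, 9)) = Rational(200, 9)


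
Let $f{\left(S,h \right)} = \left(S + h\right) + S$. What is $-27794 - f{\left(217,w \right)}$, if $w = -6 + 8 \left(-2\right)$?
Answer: $-28206$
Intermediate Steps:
$w = -22$ ($w = -6 - 16 = -22$)
$f{\left(S,h \right)} = h + 2 S$
$-27794 - f{\left(217,w \right)} = -27794 - \left(-22 + 2 \cdot 217\right) = -27794 - \left(-22 + 434\right) = -27794 - 412 = -28206$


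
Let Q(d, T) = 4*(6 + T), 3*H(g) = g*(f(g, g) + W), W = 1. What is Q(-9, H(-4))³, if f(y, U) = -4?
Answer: 64000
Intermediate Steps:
H(g) = -g (H(g) = (g*(-4 + 1))/3 = (g*(-3))/3 = (-3*g)/3 = -g)
Q(d, T) = 24 + 4*T
Q(-9, H(-4))³ = (24 + 4*(-1*(-4)))³ = (24 + 4*4)³ = (24 + 16)³ = 40³ = 64000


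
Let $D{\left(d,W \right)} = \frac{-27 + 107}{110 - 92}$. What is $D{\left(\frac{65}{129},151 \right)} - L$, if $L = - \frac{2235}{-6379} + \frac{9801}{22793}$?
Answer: $\frac{4794695474}{1308568923} \approx 3.6641$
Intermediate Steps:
$D{\left(d,W \right)} = \frac{40}{9}$ ($D{\left(d,W \right)} = \frac{80}{18} = 80 \cdot \frac{1}{18} = \frac{40}{9}$)
$L = \frac{113462934}{145396547}$ ($L = \left(-2235\right) \left(- \frac{1}{6379}\right) + 9801 \cdot \frac{1}{22793} = \frac{2235}{6379} + \frac{9801}{22793} = \frac{113462934}{145396547} \approx 0.78037$)
$D{\left(\frac{65}{129},151 \right)} - L = \frac{40}{9} - \frac{113462934}{145396547} = \frac{4794695474}{1308568923}$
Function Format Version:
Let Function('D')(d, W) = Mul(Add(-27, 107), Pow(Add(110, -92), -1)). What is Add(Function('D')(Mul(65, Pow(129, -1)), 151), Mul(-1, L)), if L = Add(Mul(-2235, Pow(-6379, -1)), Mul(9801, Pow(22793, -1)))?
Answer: Rational(4794695474, 1308568923) ≈ 3.6641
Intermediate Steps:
Function('D')(d, W) = Rational(40, 9) (Function('D')(d, W) = Mul(80, Pow(18, -1)) = Mul(80, Rational(1, 18)) = Rational(40, 9))
L = Rational(113462934, 145396547) (L = Add(Mul(-2235, Rational(-1, 6379)), Mul(9801, Rational(1, 22793))) = Add(Rational(2235, 6379), Rational(9801, 22793)) = Rational(113462934, 145396547) ≈ 0.78037)
Add(Function('D')(Mul(65, Pow(129, -1)), 151), Mul(-1, L)) = Add(Rational(40, 9), Mul(-1, Rational(113462934, 145396547))) = Add(Rational(40, 9), Rational(-113462934, 145396547)) = Rational(4794695474, 1308568923)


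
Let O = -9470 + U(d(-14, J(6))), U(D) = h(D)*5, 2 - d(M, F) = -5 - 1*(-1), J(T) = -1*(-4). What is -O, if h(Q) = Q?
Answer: 9440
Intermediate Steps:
J(T) = 4
d(M, F) = 6 (d(M, F) = 2 - (-5 - 1*(-1)) = 2 - (-5 + 1) = 2 - 1*(-4) = 2 + 4 = 6)
U(D) = 5*D (U(D) = D*5 = 5*D)
O = -9440 (O = -9470 + 5*6 = -9470 + 30 = -9440)
-O = -1*(-9440) = 9440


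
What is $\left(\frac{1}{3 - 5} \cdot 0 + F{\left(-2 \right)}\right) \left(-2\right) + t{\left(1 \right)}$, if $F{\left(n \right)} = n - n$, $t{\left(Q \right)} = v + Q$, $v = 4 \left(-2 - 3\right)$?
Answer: $-19$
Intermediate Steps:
$v = -20$ ($v = 4 \left(-5\right) = -20$)
$t{\left(Q \right)} = -20 + Q$
$F{\left(n \right)} = 0$
$\left(\frac{1}{3 - 5} \cdot 0 + F{\left(-2 \right)}\right) \left(-2\right) + t{\left(1 \right)} = \left(\frac{1}{3 - 5} \cdot 0 + 0\right) \left(-2\right) + \left(-20 + 1\right) = \left(\frac{1}{-2} \cdot 0 + 0\right) \left(-2\right) - 19 = \left(\left(- \frac{1}{2}\right) 0 + 0\right) \left(-2\right) - 19 = \left(0 + 0\right) \left(-2\right) - 19 = 0 \left(-2\right) - 19 = 0 - 19 = -19$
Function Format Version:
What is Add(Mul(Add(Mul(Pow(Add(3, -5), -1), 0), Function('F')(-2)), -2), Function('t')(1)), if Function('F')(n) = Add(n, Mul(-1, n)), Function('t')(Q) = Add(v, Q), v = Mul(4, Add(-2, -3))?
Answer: -19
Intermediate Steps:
v = -20 (v = Mul(4, -5) = -20)
Function('t')(Q) = Add(-20, Q)
Function('F')(n) = 0
Add(Mul(Add(Mul(Pow(Add(3, -5), -1), 0), Function('F')(-2)), -2), Function('t')(1)) = Add(Mul(Add(Mul(Pow(Add(3, -5), -1), 0), 0), -2), Add(-20, 1)) = Add(Mul(Add(Mul(Pow(-2, -1), 0), 0), -2), -19) = Add(Mul(Add(Mul(Rational(-1, 2), 0), 0), -2), -19) = Add(Mul(Add(0, 0), -2), -19) = Add(Mul(0, -2), -19) = Add(0, -19) = -19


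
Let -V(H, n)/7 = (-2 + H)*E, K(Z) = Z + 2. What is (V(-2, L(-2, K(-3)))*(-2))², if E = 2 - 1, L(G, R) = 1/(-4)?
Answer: 3136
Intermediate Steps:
K(Z) = 2 + Z
L(G, R) = -¼
E = 1
V(H, n) = 14 - 7*H (V(H, n) = -7*(-2 + H) = 14 - 7*H)
(V(-2, L(-2, K(-3)))*(-2))² = ((14 - 7*(-2))*(-2))² = ((14 + 14)*(-2))² = (28*(-2))² = (-56)² = 3136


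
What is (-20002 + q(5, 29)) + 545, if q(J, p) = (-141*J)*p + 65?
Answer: -39837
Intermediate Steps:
q(J, p) = 65 - 141*J*p (q(J, p) = -141*J*p + 65 = 65 - 141*J*p)
(-20002 + q(5, 29)) + 545 = (-20002 + (65 - 141*5*29)) + 545 = (-20002 + (65 - 20445)) + 545 = (-20002 - 20380) + 545 = -40382 + 545 = -39837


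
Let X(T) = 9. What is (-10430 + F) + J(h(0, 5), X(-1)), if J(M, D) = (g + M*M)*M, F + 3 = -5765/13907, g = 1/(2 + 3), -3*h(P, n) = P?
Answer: -145097496/13907 ≈ -10433.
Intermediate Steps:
h(P, n) = -P/3
g = 1/5 ≈ 0.20000
F = -47486/13907 (F = -3 - 5765/13907 = -47486/13907 ≈ -3.4145)
J(M, D) = M*(1/5 + M**2) (J(M, D) = (1/5 + M*M)*M = (1/5 + M**2)*M = M*(1/5 + M**2))
(-10430 + F) + J(h(0, 5), X(-1)) = (-10430 - 47486/13907) + ((-1/3*0)**3 + (-1/3*0)/5) = -145097496/13907 + (0**3 + (1/5)*0) = -145097496/13907 + (0 + 0) = -145097496/13907 + 0 = -145097496/13907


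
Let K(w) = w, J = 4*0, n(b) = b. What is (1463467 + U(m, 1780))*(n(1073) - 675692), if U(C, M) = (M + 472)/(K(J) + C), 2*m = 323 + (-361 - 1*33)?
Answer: -70094029245207/71 ≈ -9.8724e+11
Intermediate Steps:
J = 0
m = -71/2 (m = (323 + (-361 - 1*33))/2 = (323 + (-361 - 33))/2 = (323 - 394)/2 = (½)*(-71) = -71/2 ≈ -35.500)
U(C, M) = (472 + M)/C (U(C, M) = (M + 472)/(0 + C) = (472 + M)/C)
(1463467 + U(m, 1780))*(n(1073) - 675692) = (1463467 + (472 + 1780)/(-71/2))*(1073 - 675692) = (1463467 - 2/71*2252)*(-674619) = (1463467 - 4504/71)*(-674619) = (103901653/71)*(-674619) = -70094029245207/71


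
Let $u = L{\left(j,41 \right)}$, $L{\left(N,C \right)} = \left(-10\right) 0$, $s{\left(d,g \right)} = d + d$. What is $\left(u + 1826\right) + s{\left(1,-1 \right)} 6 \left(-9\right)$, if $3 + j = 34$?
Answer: $1718$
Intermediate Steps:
$j = 31$ ($j = -3 + 34 = 31$)
$s{\left(d,g \right)} = 2 d$
$L{\left(N,C \right)} = 0$
$u = 0$
$\left(u + 1826\right) + s{\left(1,-1 \right)} 6 \left(-9\right) = \left(0 + 1826\right) + 2 \cdot 1 \cdot 6 \left(-9\right) = 1826 + 2 \cdot 6 \left(-9\right) = 1826 + 12 \left(-9\right) = 1826 - 108 = 1718$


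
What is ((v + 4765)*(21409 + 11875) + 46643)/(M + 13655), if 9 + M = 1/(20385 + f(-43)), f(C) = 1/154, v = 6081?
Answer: 1133425027140937/42838765140 ≈ 26458.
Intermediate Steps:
f(C) = 1/154
M = -28253465/3139291 (M = -9 + 1/(20385 + 1/154) = -9 + 1/(3139291/154) = -9 + 154/3139291 = -28253465/3139291 ≈ -9.0000)
((v + 4765)*(21409 + 11875) + 46643)/(M + 13655) = ((6081 + 4765)*(21409 + 11875) + 46643)/(-28253465/3139291 + 13655) = (10846*33284 + 46643)/(42838765140/3139291) = (360998264 + 46643)*(3139291/42838765140) = 361044907*(3139291/42838765140) = 1133425027140937/42838765140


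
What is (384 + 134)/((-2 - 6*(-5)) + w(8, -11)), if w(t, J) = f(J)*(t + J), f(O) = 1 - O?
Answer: -259/4 ≈ -64.750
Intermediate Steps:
w(t, J) = (1 - J)*(J + t) (w(t, J) = (1 - J)*(t + J) = (1 - J)*(J + t))
(384 + 134)/((-2 - 6*(-5)) + w(8, -11)) = (384 + 134)/((-2 - 6*(-5)) - (-1 - 11)*(-11 + 8)) = 518/((-2 + 30) - 1*(-12)*(-3)) = 518/(28 - 36) = 518/(-8) = 518*(-⅛) = -259/4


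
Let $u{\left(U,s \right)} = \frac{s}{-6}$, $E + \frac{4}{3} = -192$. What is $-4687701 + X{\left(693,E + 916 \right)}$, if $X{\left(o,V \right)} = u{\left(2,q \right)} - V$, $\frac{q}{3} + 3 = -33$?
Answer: $- \frac{14065217}{3} \approx -4.6884 \cdot 10^{6}$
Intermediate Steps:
$q = -108$ ($q = -9 + 3 \left(-33\right) = -9 - 99 = -108$)
$E = - \frac{580}{3}$ ($E = - \frac{4}{3} - 192 = - \frac{580}{3} \approx -193.33$)
$u{\left(U,s \right)} = - \frac{s}{6}$ ($u{\left(U,s \right)} = s \left(- \frac{1}{6}\right) = - \frac{s}{6}$)
$X{\left(o,V \right)} = 18 - V$ ($X{\left(o,V \right)} = \left(- \frac{1}{6}\right) \left(-108\right) - V = 18 - V$)
$-4687701 + X{\left(693,E + 916 \right)} = -4687701 + \left(18 - \left(- \frac{580}{3} + 916\right)\right) = -4687701 + \left(18 - \frac{2168}{3}\right) = -4687701 - \frac{2114}{3} = - \frac{14065217}{3}$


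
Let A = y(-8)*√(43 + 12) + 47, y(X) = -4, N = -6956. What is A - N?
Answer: 7003 - 4*√55 ≈ 6973.3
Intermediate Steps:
A = 47 - 4*√55 (A = -4*√(43 + 12) + 47 = -4*√55 + 47 = 47 - 4*√55 ≈ 17.335)
A - N = (47 - 4*√55) - 1*(-6956) = (47 - 4*√55) + 6956 = 7003 - 4*√55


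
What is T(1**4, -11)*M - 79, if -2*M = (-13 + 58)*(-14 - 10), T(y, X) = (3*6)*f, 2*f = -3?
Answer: -14659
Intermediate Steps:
f = -3/2 (f = (1/2)*(-3) = -3/2 ≈ -1.5000)
T(y, X) = -27 (T(y, X) = (3*6)*(-3/2) = 18*(-3/2) = -27)
M = 540 (M = -(-13 + 58)*(-14 - 10)/2 = -45*(-24)/2 = -1/2*(-1080) = 540)
T(1**4, -11)*M - 79 = -27*540 - 79 = -14580 - 79 = -14659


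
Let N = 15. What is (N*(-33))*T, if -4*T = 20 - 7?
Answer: 6435/4 ≈ 1608.8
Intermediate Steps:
T = -13/4 (T = -(20 - 7)/4 = -¼*13 = -13/4 ≈ -3.2500)
(N*(-33))*T = (15*(-33))*(-13/4) = -495*(-13/4) = 6435/4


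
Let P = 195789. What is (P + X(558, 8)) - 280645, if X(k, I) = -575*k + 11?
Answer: -405695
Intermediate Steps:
X(k, I) = 11 - 575*k
(P + X(558, 8)) - 280645 = (195789 + (11 - 575*558)) - 280645 = (195789 + (11 - 320850)) - 280645 = (195789 - 320839) - 280645 = -125050 - 280645 = -405695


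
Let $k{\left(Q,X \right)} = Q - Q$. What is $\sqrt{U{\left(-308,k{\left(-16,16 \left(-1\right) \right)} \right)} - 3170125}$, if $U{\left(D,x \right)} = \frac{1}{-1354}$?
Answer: $\frac{i \sqrt{5811840885854}}{1354} \approx 1780.5 i$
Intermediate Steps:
$k{\left(Q,X \right)} = 0$
$U{\left(D,x \right)} = - \frac{1}{1354}$
$\sqrt{U{\left(-308,k{\left(-16,16 \left(-1\right) \right)} \right)} - 3170125} = \sqrt{- \frac{1}{1354} - 3170125} = \sqrt{- \frac{4292349251}{1354}} = \frac{i \sqrt{5811840885854}}{1354}$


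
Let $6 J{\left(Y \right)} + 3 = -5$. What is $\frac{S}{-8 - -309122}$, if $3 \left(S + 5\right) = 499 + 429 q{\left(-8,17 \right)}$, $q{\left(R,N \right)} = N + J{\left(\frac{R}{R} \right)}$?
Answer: $\frac{7205}{927342} \approx 0.0077695$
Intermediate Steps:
$J{\left(Y \right)} = - \frac{4}{3}$ ($J{\left(Y \right)} = - \frac{1}{2} + \frac{1}{6} \left(-5\right) = - \frac{1}{2} - \frac{5}{6} = - \frac{4}{3}$)
$q{\left(R,N \right)} = - \frac{4}{3} + N$ ($q{\left(R,N \right)} = N - \frac{4}{3} = - \frac{4}{3} + N$)
$S = \frac{7205}{3}$ ($S = -5 + \frac{499 + 429 \left(- \frac{4}{3} + 17\right)}{3} = -5 + \frac{499 + 429 \cdot \frac{47}{3}}{3} = -5 + \frac{499 + 6721}{3} = -5 + \frac{1}{3} \cdot 7220 = -5 + \frac{7220}{3} = \frac{7205}{3} \approx 2401.7$)
$\frac{S}{-8 - -309122} = \frac{7205}{3 \left(-8 - -309122\right)} = \frac{7205}{3 \left(-8 + 309122\right)} = \frac{7205}{3 \cdot 309114} = \frac{7205}{3} \cdot \frac{1}{309114} = \frac{7205}{927342}$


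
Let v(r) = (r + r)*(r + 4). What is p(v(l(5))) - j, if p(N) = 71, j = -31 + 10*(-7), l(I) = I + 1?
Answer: 172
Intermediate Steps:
l(I) = 1 + I
j = -101 (j = -31 - 70 = -101)
v(r) = 2*r*(4 + r) (v(r) = (2*r)*(4 + r) = 2*r*(4 + r))
p(v(l(5))) - j = 71 - 1*(-101) = 71 + 101 = 172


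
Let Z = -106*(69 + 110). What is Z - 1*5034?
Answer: -24008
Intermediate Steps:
Z = -18974 (Z = -106*179 = -18974)
Z - 1*5034 = -18974 - 1*5034 = -18974 - 5034 = -24008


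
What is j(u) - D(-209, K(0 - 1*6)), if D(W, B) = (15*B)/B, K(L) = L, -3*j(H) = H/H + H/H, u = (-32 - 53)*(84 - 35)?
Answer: -47/3 ≈ -15.667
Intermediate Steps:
u = -4165 (u = -85*49 = -4165)
j(H) = -⅔ (j(H) = -(H/H + H/H)/3 = -(1 + 1)/3 = -⅓*2 = -⅔)
D(W, B) = 15
j(u) - D(-209, K(0 - 1*6)) = -⅔ - 1*15 = -⅔ - 15 = -47/3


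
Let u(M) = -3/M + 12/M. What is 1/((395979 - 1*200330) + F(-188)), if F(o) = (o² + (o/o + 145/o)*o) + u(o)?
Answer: 188/43418591 ≈ 4.3299e-6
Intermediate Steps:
u(M) = 9/M
F(o) = o² + 9/o + o*(1 + 145/o) (F(o) = (o² + (o/o + 145/o)*o) + 9/o = (o² + (1 + 145/o)*o) + 9/o = (o² + o*(1 + 145/o)) + 9/o = o² + 9/o + o*(1 + 145/o))
1/((395979 - 1*200330) + F(-188)) = 1/((395979 - 1*200330) + (145 - 188 + (-188)² + 9/(-188))) = 1/((395979 - 200330) + (145 - 188 + 35344 + 9*(-1/188))) = 1/(195649 + (145 - 188 + 35344 - 9/188)) = 1/(195649 + 6636579/188) = 1/(43418591/188) = 188/43418591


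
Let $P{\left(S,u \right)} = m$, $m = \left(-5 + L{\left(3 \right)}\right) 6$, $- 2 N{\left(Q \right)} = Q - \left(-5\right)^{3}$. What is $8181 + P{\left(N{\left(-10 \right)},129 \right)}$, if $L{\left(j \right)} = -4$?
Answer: $8127$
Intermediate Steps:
$N{\left(Q \right)} = - \frac{125}{2} - \frac{Q}{2}$ ($N{\left(Q \right)} = - \frac{Q - \left(-5\right)^{3}}{2} = - \frac{Q - -125}{2} = - \frac{Q + 125}{2} = - \frac{125 + Q}{2} = - \frac{125}{2} - \frac{Q}{2}$)
$m = -54$ ($m = \left(-5 - 4\right) 6 = \left(-9\right) 6 = -54$)
$P{\left(S,u \right)} = -54$
$8181 + P{\left(N{\left(-10 \right)},129 \right)} = 8181 - 54 = 8127$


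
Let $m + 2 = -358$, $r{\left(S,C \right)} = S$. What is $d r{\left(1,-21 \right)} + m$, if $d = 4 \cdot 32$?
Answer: $-232$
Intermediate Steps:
$m = -360$ ($m = -2 - 358 = -360$)
$d = 128$
$d r{\left(1,-21 \right)} + m = 128 \cdot 1 - 360 = 128 - 360 = -232$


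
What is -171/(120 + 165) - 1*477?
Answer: -2388/5 ≈ -477.60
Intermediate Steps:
-171/(120 + 165) - 1*477 = -171/285 - 477 = -171*1/285 - 477 = -⅗ - 477 = -2388/5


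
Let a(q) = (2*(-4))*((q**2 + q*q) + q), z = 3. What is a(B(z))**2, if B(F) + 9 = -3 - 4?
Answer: 15745024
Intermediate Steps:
B(F) = -16 (B(F) = -9 + (-3 - 4) = -9 - 7 = -16)
a(q) = -16*q**2 - 8*q (a(q) = -8*((q**2 + q**2) + q) = -8*(2*q**2 + q) = -8*(q + 2*q**2) = -16*q**2 - 8*q)
a(B(z))**2 = (-8*(-16)*(1 + 2*(-16)))**2 = (-8*(-16)*(1 - 32))**2 = (-8*(-16)*(-31))**2 = (-3968)**2 = 15745024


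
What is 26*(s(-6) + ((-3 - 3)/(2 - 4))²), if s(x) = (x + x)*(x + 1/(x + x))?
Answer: 2132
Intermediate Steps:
s(x) = 2*x*(x + 1/(2*x)) (s(x) = (2*x)*(x + 1/(2*x)) = 2*x*(x + 1/(2*x)))
26*(s(-6) + ((-3 - 3)/(2 - 4))²) = 26*((1 + 2*(-6)²) + ((-3 - 3)/(2 - 4))²) = 26*((1 + 2*36) + (-6/(-2))²) = 26*((1 + 72) + (-6*(-½))²) = 26*(73 + 3²) = 26*(73 + 9) = 26*82 = 2132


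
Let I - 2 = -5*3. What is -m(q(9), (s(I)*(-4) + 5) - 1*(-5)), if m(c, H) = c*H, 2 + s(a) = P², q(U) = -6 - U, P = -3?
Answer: -270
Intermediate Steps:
I = -13 (I = 2 - 5*3 = 2 - 15 = -13)
s(a) = 7 (s(a) = -2 + (-3)² = -2 + 9 = 7)
m(c, H) = H*c
-m(q(9), (s(I)*(-4) + 5) - 1*(-5)) = -((7*(-4) + 5) - 1*(-5))*(-6 - 1*9) = -((-28 + 5) + 5)*(-6 - 9) = -(-23 + 5)*(-15) = -(-18)*(-15) = -1*270 = -270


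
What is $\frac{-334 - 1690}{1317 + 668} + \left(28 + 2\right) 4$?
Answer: $\frac{236176}{1985} \approx 118.98$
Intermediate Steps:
$\frac{-334 - 1690}{1317 + 668} + \left(28 + 2\right) 4 = - \frac{2024}{1985} + 30 \cdot 4 = \left(-2024\right) \frac{1}{1985} + 120 = - \frac{2024}{1985} + 120 = \frac{236176}{1985}$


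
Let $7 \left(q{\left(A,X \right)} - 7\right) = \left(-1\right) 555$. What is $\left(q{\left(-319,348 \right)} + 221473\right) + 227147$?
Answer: $\frac{3139834}{7} \approx 4.4855 \cdot 10^{5}$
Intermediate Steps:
$q{\left(A,X \right)} = - \frac{506}{7}$ ($q{\left(A,X \right)} = 7 + \frac{\left(-1\right) 555}{7} = 7 + \frac{1}{7} \left(-555\right) = 7 - \frac{555}{7} = - \frac{506}{7}$)
$\left(q{\left(-319,348 \right)} + 221473\right) + 227147 = \left(- \frac{506}{7} + 221473\right) + 227147 = \frac{1549805}{7} + 227147 = \frac{3139834}{7}$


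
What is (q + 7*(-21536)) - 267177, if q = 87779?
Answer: -330150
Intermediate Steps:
(q + 7*(-21536)) - 267177 = (87779 + 7*(-21536)) - 267177 = (87779 - 150752) - 267177 = -62973 - 267177 = -330150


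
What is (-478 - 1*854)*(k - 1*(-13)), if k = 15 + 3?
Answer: -41292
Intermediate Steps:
k = 18
(-478 - 1*854)*(k - 1*(-13)) = (-478 - 1*854)*(18 - 1*(-13)) = (-478 - 854)*(18 + 13) = -1332*31 = -41292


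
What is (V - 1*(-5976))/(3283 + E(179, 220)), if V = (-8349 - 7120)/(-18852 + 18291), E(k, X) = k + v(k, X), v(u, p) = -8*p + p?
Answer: 3368005/1078242 ≈ 3.1236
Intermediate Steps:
v(u, p) = -7*p
E(k, X) = k - 7*X
V = 15469/561 (V = -15469/(-561) = -15469*(-1/561) = 15469/561 ≈ 27.574)
(V - 1*(-5976))/(3283 + E(179, 220)) = (15469/561 - 1*(-5976))/(3283 + (179 - 7*220)) = (15469/561 + 5976)/(3283 + (179 - 1540)) = 3368005/(561*(3283 - 1361)) = (3368005/561)/1922 = (3368005/561)*(1/1922) = 3368005/1078242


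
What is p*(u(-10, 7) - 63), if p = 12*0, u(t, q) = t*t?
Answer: 0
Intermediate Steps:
u(t, q) = t²
p = 0
p*(u(-10, 7) - 63) = 0*((-10)² - 63) = 0*(100 - 63) = 0*37 = 0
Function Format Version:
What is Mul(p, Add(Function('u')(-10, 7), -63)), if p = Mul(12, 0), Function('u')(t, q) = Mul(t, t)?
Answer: 0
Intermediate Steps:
Function('u')(t, q) = Pow(t, 2)
p = 0
Mul(p, Add(Function('u')(-10, 7), -63)) = Mul(0, Add(Pow(-10, 2), -63)) = Mul(0, Add(100, -63)) = Mul(0, 37) = 0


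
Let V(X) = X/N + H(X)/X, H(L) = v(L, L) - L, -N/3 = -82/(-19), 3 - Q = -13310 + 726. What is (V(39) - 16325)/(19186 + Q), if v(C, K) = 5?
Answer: -586739/1141686 ≈ -0.51392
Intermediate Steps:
Q = 12587 (Q = 3 - (-13310 + 726) = 3 - 1*(-12584) = 3 + 12584 = 12587)
N = -246/19 (N = -(-246)/(-19) = -(-246)*(-1)/19 = -3*82/19 = -246/19 ≈ -12.947)
H(L) = 5 - L
V(X) = -19*X/246 + (5 - X)/X (V(X) = X/(-246/19) + (5 - X)/X = X*(-19/246) + (5 - X)/X = -19*X/246 + (5 - X)/X)
(V(39) - 16325)/(19186 + Q) = ((-1 + 5/39 - 19/246*39) - 16325)/(19186 + 12587) = ((-1 + 5*(1/39) - 247/82) - 16325)/31773 = ((-1 + 5/39 - 247/82) - 16325)*(1/31773) = (-12421/3198 - 16325)*(1/31773) = -52219771/3198*1/31773 = -586739/1141686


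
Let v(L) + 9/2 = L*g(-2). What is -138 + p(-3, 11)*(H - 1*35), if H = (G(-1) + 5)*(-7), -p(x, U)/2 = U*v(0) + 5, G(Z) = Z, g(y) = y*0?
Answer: -5745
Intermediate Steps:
g(y) = 0
v(L) = -9/2 (v(L) = -9/2 + L*0 = -9/2 + 0 = -9/2)
p(x, U) = -10 + 9*U (p(x, U) = -2*(U*(-9/2) + 5) = -2*(-9*U/2 + 5) = -2*(5 - 9*U/2) = -10 + 9*U)
H = -28 (H = (-1 + 5)*(-7) = 4*(-7) = -28)
-138 + p(-3, 11)*(H - 1*35) = -138 + (-10 + 9*11)*(-28 - 1*35) = -138 + (-10 + 99)*(-28 - 35) = -138 + 89*(-63) = -138 - 5607 = -5745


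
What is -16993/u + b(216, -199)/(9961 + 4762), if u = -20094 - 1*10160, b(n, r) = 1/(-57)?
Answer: 14260682269/25389489594 ≈ 0.56168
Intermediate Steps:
b(n, r) = -1/57
u = -30254 (u = -20094 - 10160 = -30254)
-16993/u + b(216, -199)/(9961 + 4762) = -16993/(-30254) - 1/(57*(9961 + 4762)) = -16993*(-1/30254) - 1/57/14723 = 16993/30254 - 1/57*1/14723 = 16993/30254 - 1/839211 = 14260682269/25389489594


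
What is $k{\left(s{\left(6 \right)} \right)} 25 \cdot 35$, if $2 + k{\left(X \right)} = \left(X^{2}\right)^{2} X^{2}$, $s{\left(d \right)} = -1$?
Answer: $-875$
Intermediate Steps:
$k{\left(X \right)} = -2 + X^{6}$ ($k{\left(X \right)} = -2 + \left(X^{2}\right)^{2} X^{2} = -2 + X^{4} X^{2} = -2 + X^{6}$)
$k{\left(s{\left(6 \right)} \right)} 25 \cdot 35 = \left(-2 + \left(-1\right)^{6}\right) 25 \cdot 35 = \left(-2 + 1\right) 25 \cdot 35 = \left(-1\right) 25 \cdot 35 = \left(-25\right) 35 = -875$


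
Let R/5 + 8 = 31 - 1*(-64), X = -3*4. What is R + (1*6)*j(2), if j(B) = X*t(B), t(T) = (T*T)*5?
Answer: -1005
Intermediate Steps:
X = -12
t(T) = 5*T**2 (t(T) = T**2*5 = 5*T**2)
R = 435 (R = -40 + 5*(31 - 1*(-64)) = -40 + 5*(31 + 64) = -40 + 5*95 = -40 + 475 = 435)
j(B) = -60*B**2
R + (1*6)*j(2) = 435 + (1*6)*(-60*2**2) = 435 + 6*(-60*4) = 435 + 6*(-240) = 435 - 1440 = -1005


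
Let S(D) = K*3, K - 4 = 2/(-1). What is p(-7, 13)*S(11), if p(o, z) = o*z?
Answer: -546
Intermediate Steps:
K = 2 (K = 4 + 2/(-1) = 4 + 2*(-1) = 4 - 2 = 2)
S(D) = 6 (S(D) = 2*3 = 6)
p(-7, 13)*S(11) = -7*13*6 = -91*6 = -546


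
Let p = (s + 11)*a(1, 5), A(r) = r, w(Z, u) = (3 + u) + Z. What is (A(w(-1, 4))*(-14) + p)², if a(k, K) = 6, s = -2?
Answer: 900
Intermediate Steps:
w(Z, u) = 3 + Z + u
p = 54 (p = (-2 + 11)*6 = 9*6 = 54)
(A(w(-1, 4))*(-14) + p)² = ((3 - 1 + 4)*(-14) + 54)² = (6*(-14) + 54)² = (-84 + 54)² = (-30)² = 900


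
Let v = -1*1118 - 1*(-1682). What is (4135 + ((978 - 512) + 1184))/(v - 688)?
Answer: -5785/124 ≈ -46.653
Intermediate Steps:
v = 564 (v = -1118 + 1682 = 564)
(4135 + ((978 - 512) + 1184))/(v - 688) = (4135 + ((978 - 512) + 1184))/(564 - 688) = (4135 + (466 + 1184))/(-124) = (4135 + 1650)*(-1/124) = 5785*(-1/124) = -5785/124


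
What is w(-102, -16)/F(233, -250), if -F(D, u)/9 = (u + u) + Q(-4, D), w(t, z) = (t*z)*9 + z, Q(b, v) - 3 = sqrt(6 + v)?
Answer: 3645992/1110465 + 7336*sqrt(239)/1110465 ≈ 3.3854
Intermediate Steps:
Q(b, v) = 3 + sqrt(6 + v)
w(t, z) = z + 9*t*z (w(t, z) = 9*t*z + z = z + 9*t*z)
F(D, u) = -27 - 18*u - 9*sqrt(6 + D) (F(D, u) = -9*((u + u) + (3 + sqrt(6 + D))) = -9*(2*u + (3 + sqrt(6 + D))) = -9*(3 + sqrt(6 + D) + 2*u) = -27 - 18*u - 9*sqrt(6 + D))
w(-102, -16)/F(233, -250) = (-16*(1 + 9*(-102)))/(-27 - 18*(-250) - 9*sqrt(6 + 233)) = (-16*(1 - 918))/(-27 + 4500 - 9*sqrt(239)) = (-16*(-917))/(4473 - 9*sqrt(239)) = 14672/(4473 - 9*sqrt(239))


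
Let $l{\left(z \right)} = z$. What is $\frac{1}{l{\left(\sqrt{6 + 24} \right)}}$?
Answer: $\frac{\sqrt{30}}{30} \approx 0.18257$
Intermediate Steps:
$\frac{1}{l{\left(\sqrt{6 + 24} \right)}} = \frac{1}{\sqrt{6 + 24}} = \frac{1}{\sqrt{30}} = \frac{\sqrt{30}}{30}$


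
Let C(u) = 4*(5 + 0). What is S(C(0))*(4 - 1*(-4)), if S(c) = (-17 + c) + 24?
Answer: 216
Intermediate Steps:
C(u) = 20 (C(u) = 4*5 = 20)
S(c) = 7 + c
S(C(0))*(4 - 1*(-4)) = (7 + 20)*(4 - 1*(-4)) = 27*(4 + 4) = 27*8 = 216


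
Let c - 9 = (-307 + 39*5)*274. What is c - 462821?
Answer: -493500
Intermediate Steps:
c = -30679 (c = 9 + (-307 + 39*5)*274 = 9 + (-307 + 195)*274 = 9 - 112*274 = 9 - 30688 = -30679)
c - 462821 = -30679 - 462821 = -493500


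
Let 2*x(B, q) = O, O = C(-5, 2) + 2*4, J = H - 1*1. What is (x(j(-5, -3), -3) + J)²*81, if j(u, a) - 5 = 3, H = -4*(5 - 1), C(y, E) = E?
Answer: 11664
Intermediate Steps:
H = -16 (H = -4*4 = -16)
j(u, a) = 8 (j(u, a) = 5 + 3 = 8)
J = -17 (J = -16 - 1*1 = -16 - 1 = -17)
O = 10 (O = 2 + 2*4 = 2 + 8 = 10)
x(B, q) = 5 (x(B, q) = (½)*10 = 5)
(x(j(-5, -3), -3) + J)²*81 = (5 - 17)²*81 = (-12)²*81 = 144*81 = 11664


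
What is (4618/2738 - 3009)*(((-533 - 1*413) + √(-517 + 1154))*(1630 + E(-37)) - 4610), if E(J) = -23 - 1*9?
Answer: 6242699401816/1369 - 46052896232*√13/1369 ≈ 4.4388e+9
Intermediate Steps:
E(J) = -32 (E(J) = -23 - 9 = -32)
(4618/2738 - 3009)*(((-533 - 1*413) + √(-517 + 1154))*(1630 + E(-37)) - 4610) = (4618/2738 - 3009)*(((-533 - 1*413) + √(-517 + 1154))*(1630 - 32) - 4610) = (4618*(1/2738) - 3009)*(((-533 - 413) + √637)*1598 - 4610) = (2309/1369 - 3009)*((-946 + 7*√13)*1598 - 4610) = -4117012*((-1511708 + 11186*√13) - 4610)/1369 = -4117012*(-1516318 + 11186*√13)/1369 = 6242699401816/1369 - 46052896232*√13/1369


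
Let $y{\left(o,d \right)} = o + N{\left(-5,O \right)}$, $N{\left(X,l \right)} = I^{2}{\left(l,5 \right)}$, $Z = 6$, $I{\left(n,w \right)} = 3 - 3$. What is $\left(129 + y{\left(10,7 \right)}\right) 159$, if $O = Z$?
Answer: $22101$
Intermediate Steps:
$I{\left(n,w \right)} = 0$ ($I{\left(n,w \right)} = 3 - 3 = 0$)
$O = 6$
$N{\left(X,l \right)} = 0$ ($N{\left(X,l \right)} = 0^{2} = 0$)
$y{\left(o,d \right)} = o$ ($y{\left(o,d \right)} = o + 0 = o$)
$\left(129 + y{\left(10,7 \right)}\right) 159 = \left(129 + 10\right) 159 = 139 \cdot 159 = 22101$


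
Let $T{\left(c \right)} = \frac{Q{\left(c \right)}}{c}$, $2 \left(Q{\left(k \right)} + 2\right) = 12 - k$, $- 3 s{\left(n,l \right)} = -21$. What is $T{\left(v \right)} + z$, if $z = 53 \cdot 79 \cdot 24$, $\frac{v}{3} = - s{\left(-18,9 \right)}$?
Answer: $\frac{4220467}{42} \approx 1.0049 \cdot 10^{5}$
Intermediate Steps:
$s{\left(n,l \right)} = 7$ ($s{\left(n,l \right)} = \left(- \frac{1}{3}\right) \left(-21\right) = 7$)
$v = -21$ ($v = 3 \left(\left(-1\right) 7\right) = 3 \left(-7\right) = -21$)
$Q{\left(k \right)} = 4 - \frac{k}{2}$ ($Q{\left(k \right)} = -2 + \frac{12 - k}{2} = -2 - \left(-6 + \frac{k}{2}\right) = 4 - \frac{k}{2}$)
$z = 100488$ ($z = 4187 \cdot 24 = 100488$)
$T{\left(c \right)} = \frac{4 - \frac{c}{2}}{c}$
$T{\left(v \right)} + z = \frac{8 - -21}{2 \left(-21\right)} + 100488 = \frac{1}{2} \left(- \frac{1}{21}\right) \left(8 + 21\right) + 100488 = \frac{1}{2} \left(- \frac{1}{21}\right) 29 + 100488 = - \frac{29}{42} + 100488 = \frac{4220467}{42}$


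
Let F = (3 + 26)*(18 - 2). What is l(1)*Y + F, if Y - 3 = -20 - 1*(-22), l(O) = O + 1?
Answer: 474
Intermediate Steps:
l(O) = 1 + O
F = 464 (F = 29*16 = 464)
Y = 5 (Y = 3 + (-20 - 1*(-22)) = 3 + (-20 + 22) = 3 + 2 = 5)
l(1)*Y + F = (1 + 1)*5 + 464 = 2*5 + 464 = 10 + 464 = 474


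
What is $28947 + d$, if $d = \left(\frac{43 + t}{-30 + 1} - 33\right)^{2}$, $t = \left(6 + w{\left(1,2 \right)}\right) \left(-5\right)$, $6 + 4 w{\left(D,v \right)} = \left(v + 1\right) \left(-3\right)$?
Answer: $\frac{405152857}{13456} \approx 30109.0$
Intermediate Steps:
$w{\left(D,v \right)} = - \frac{9}{4} - \frac{3 v}{4}$ ($w{\left(D,v \right)} = - \frac{3}{2} + \frac{\left(v + 1\right) \left(-3\right)}{4} = - \frac{3}{2} + \frac{\left(1 + v\right) \left(-3\right)}{4} = - \frac{3}{2} + \frac{-3 - 3 v}{4} = - \frac{3}{2} - \left(\frac{3}{4} + \frac{3 v}{4}\right) = - \frac{9}{4} - \frac{3 v}{4}$)
$t = - \frac{45}{4}$ ($t = \left(6 - \frac{15}{4}\right) \left(-5\right) = \frac{9}{4} \left(-5\right) = - \frac{45}{4} \approx -11.25$)
$d = \frac{15642025}{13456}$ ($d = \left(\frac{43 - \frac{45}{4}}{-30 + 1} - 33\right)^{2} = \left(\frac{127}{4 \left(-29\right)} - 33\right)^{2} = \left(\frac{127}{4} \left(- \frac{1}{29}\right) - 33\right)^{2} = \left(- \frac{127}{116} - 33\right)^{2} = \left(- \frac{3955}{116}\right)^{2} = \frac{15642025}{13456} \approx 1162.5$)
$28947 + d = 28947 + \frac{15642025}{13456} = \frac{405152857}{13456}$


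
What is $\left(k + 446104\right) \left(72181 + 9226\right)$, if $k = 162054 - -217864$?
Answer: $67243972954$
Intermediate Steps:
$k = 379918$ ($k = 162054 + 217864 = 379918$)
$\left(k + 446104\right) \left(72181 + 9226\right) = \left(379918 + 446104\right) \left(72181 + 9226\right) = 826022 \cdot 81407 = 67243972954$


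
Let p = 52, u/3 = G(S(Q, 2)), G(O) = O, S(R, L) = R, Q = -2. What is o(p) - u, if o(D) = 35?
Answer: 41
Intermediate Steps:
u = -6 (u = 3*(-2) = -6)
o(p) - u = 35 - 1*(-6) = 35 + 6 = 41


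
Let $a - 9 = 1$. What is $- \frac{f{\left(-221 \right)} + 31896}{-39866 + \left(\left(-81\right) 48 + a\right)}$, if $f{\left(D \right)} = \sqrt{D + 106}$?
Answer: $\frac{3987}{5468} + \frac{i \sqrt{115}}{43744} \approx 0.72915 + 0.00024515 i$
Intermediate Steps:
$a = 10$ ($a = 9 + 1 = 10$)
$f{\left(D \right)} = \sqrt{106 + D}$
$- \frac{f{\left(-221 \right)} + 31896}{-39866 + \left(\left(-81\right) 48 + a\right)} = - \frac{\sqrt{106 - 221} + 31896}{-39866 + \left(\left(-81\right) 48 + 10\right)} = - \frac{\sqrt{-115} + 31896}{-39866 + \left(-3888 + 10\right)} = - \frac{i \sqrt{115} + 31896}{-39866 - 3878} = - \frac{31896 + i \sqrt{115}}{-43744} = - \frac{\left(31896 + i \sqrt{115}\right) \left(-1\right)}{43744} = - (- \frac{3987}{5468} - \frac{i \sqrt{115}}{43744}) = \frac{3987}{5468} + \frac{i \sqrt{115}}{43744}$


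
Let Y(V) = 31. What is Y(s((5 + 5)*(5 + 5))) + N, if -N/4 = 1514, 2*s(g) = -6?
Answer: -6025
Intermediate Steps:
s(g) = -3 (s(g) = (½)*(-6) = -3)
N = -6056 (N = -4*1514 = -6056)
Y(s((5 + 5)*(5 + 5))) + N = 31 - 6056 = -6025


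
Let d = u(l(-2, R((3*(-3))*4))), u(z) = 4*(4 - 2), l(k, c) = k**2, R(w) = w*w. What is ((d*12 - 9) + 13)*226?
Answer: 22600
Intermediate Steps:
R(w) = w**2
u(z) = 8 (u(z) = 4*2 = 8)
d = 8
((d*12 - 9) + 13)*226 = ((8*12 - 9) + 13)*226 = ((96 - 9) + 13)*226 = (87 + 13)*226 = 100*226 = 22600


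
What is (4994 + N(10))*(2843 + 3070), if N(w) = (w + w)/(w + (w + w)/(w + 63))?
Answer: 738525816/25 ≈ 2.9541e+7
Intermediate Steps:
N(w) = 2*w/(w + 2*w/(63 + w)) (N(w) = (2*w)/(w + (2*w)/(63 + w)) = (2*w)/(w + 2*w/(63 + w)) = 2*w/(w + 2*w/(63 + w)))
(4994 + N(10))*(2843 + 3070) = (4994 + 2*(63 + 10)/(65 + 10))*(2843 + 3070) = (4994 + 2*73/75)*5913 = (4994 + 2*(1/75)*73)*5913 = (4994 + 146/75)*5913 = (374696/75)*5913 = 738525816/25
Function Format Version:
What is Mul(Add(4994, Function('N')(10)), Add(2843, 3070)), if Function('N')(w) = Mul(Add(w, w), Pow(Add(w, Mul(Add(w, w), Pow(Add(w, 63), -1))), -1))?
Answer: Rational(738525816, 25) ≈ 2.9541e+7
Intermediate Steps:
Function('N')(w) = Mul(2, w, Pow(Add(w, Mul(2, w, Pow(Add(63, w), -1))), -1)) (Function('N')(w) = Mul(Mul(2, w), Pow(Add(w, Mul(Mul(2, w), Pow(Add(63, w), -1))), -1)) = Mul(Mul(2, w), Pow(Add(w, Mul(2, w, Pow(Add(63, w), -1))), -1)) = Mul(2, w, Pow(Add(w, Mul(2, w, Pow(Add(63, w), -1))), -1)))
Mul(Add(4994, Function('N')(10)), Add(2843, 3070)) = Mul(Add(4994, Mul(2, Pow(Add(65, 10), -1), Add(63, 10))), Add(2843, 3070)) = Mul(Add(4994, Mul(2, Pow(75, -1), 73)), 5913) = Mul(Add(4994, Mul(2, Rational(1, 75), 73)), 5913) = Mul(Add(4994, Rational(146, 75)), 5913) = Mul(Rational(374696, 75), 5913) = Rational(738525816, 25)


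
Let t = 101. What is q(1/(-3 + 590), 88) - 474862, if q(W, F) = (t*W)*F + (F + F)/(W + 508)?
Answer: -83117911759738/175041639 ≈ -4.7485e+5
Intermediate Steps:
q(W, F) = 2*F/(508 + W) + 101*F*W (q(W, F) = (101*W)*F + (F + F)/(W + 508) = 101*F*W + (2*F)/(508 + W) = 101*F*W + 2*F/(508 + W) = 2*F/(508 + W) + 101*F*W)
q(1/(-3 + 590), 88) - 474862 = 88*(2 + 101*(1/(-3 + 590))**2 + 51308/(-3 + 590))/(508 + 1/(-3 + 590)) - 474862 = 88*(2 + 101*(1/587)**2 + 51308/587)/(508 + 1/587) - 474862 = 88*(2 + 101*(1/587)**2 + 51308*(1/587))/(508 + 1/587) - 474862 = 88*(2 + 101*(1/344569) + 51308/587)/(298197/587) - 474862 = 88*(587/298197)*(2 + 101/344569 + 51308/587) - 474862 = 88*(587/298197)*(30807035/344569) - 474862 = 2711019080/175041639 - 474862 = -83117911759738/175041639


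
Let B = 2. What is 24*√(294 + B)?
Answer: 48*√74 ≈ 412.91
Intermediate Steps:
24*√(294 + B) = 24*√(294 + 2) = 24*√296 = 24*(2*√74) = 48*√74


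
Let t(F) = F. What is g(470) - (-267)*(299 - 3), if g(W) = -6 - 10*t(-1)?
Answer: 79036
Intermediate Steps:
g(W) = 4 (g(W) = -6 - 10*(-1) = -6 + 10 = 4)
g(470) - (-267)*(299 - 3) = 4 - (-267)*(299 - 3) = 4 - (-267)*296 = 4 - 1*(-79032) = 4 + 79032 = 79036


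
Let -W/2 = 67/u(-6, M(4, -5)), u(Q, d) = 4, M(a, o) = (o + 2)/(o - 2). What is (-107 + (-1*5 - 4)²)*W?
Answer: 871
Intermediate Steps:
M(a, o) = (2 + o)/(-2 + o)
W = -67/2 (W = -134/4 = -2*67/4 = -67/2 ≈ -33.500)
(-107 + (-1*5 - 4)²)*W = (-107 + (-1*5 - 4)²)*(-67/2) = (-107 + (-5 - 4)²)*(-67/2) = (-107 + (-9)²)*(-67/2) = (-107 + 81)*(-67/2) = -26*(-67/2) = 871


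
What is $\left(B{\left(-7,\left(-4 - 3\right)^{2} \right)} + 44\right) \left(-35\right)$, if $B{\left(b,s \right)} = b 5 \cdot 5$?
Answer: $4585$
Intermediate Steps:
$B{\left(b,s \right)} = 25 b$ ($B{\left(b,s \right)} = 5 b 5 = 25 b$)
$\left(B{\left(-7,\left(-4 - 3\right)^{2} \right)} + 44\right) \left(-35\right) = \left(25 \left(-7\right) + 44\right) \left(-35\right) = \left(-175 + 44\right) \left(-35\right) = \left(-131\right) \left(-35\right) = 4585$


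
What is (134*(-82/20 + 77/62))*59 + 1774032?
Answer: 271472602/155 ≈ 1.7514e+6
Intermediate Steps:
(134*(-82/20 + 77/62))*59 + 1774032 = (134*(-82*1/20 + 77*(1/62)))*59 + 1774032 = (134*(-41/10 + 77/62))*59 + 1774032 = (134*(-443/155))*59 + 1774032 = -59362/155*59 + 1774032 = -3502358/155 + 1774032 = 271472602/155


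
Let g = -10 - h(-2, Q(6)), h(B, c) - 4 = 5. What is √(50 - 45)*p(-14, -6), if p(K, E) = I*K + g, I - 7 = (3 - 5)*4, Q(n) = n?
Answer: -5*√5 ≈ -11.180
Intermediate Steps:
h(B, c) = 9 (h(B, c) = 4 + 5 = 9)
I = -1 (I = 7 + (3 - 5)*4 = 7 - 2*4 = 7 - 8 = -1)
g = -19 (g = -10 - 1*9 = -10 - 9 = -19)
p(K, E) = -19 - K (p(K, E) = -K - 19 = -19 - K)
√(50 - 45)*p(-14, -6) = √(50 - 45)*(-19 - 1*(-14)) = √5*(-19 + 14) = √5*(-5) = -5*√5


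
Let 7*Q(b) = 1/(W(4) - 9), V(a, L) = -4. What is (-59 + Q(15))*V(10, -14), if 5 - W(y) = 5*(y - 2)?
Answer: 11566/49 ≈ 236.04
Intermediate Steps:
W(y) = 15 - 5*y (W(y) = 5 - 5*(y - 2) = 5 - 5*(-2 + y) = 5 - (-10 + 5*y) = 5 + (10 - 5*y) = 15 - 5*y)
Q(b) = -1/98 (Q(b) = 1/(7*((15 - 5*4) - 9)) = 1/(7*((15 - 20) - 9)) = 1/(7*(-5 - 9)) = (⅐)/(-14) = (⅐)*(-1/14) = -1/98)
(-59 + Q(15))*V(10, -14) = (-59 - 1/98)*(-4) = -5783/98*(-4) = 11566/49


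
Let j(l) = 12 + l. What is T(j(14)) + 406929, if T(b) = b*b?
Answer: 407605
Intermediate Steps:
T(b) = b**2
T(j(14)) + 406929 = (12 + 14)**2 + 406929 = 26**2 + 406929 = 676 + 406929 = 407605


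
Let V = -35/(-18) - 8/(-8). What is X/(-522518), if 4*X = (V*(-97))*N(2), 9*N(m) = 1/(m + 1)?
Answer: 5141/1015774992 ≈ 5.0612e-6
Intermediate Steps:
V = 53/18 (V = -35*(-1/18) - 8*(-1/8) = 35/18 + 1 = 53/18 ≈ 2.9444)
N(m) = 1/(9*(1 + m)) (N(m) = 1/(9*(m + 1)) = 1/(9*(1 + m)))
X = -5141/1944 (X = (((53/18)*(-97))*(1/(9*(1 + 2))))/4 = (-5141/(162*3))/4 = (-5141/18*1/27)/4 = (1/4)*(-5141/486) = -5141/1944 ≈ -2.6445)
X/(-522518) = -5141/1944/(-522518) = -5141/1944*(-1/522518) = 5141/1015774992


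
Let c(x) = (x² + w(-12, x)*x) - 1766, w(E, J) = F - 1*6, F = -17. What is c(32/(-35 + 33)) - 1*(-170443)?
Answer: 169301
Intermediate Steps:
w(E, J) = -23 (w(E, J) = -17 - 1*6 = -17 - 6 = -23)
c(x) = -1766 + x² - 23*x (c(x) = (x² - 23*x) - 1766 = -1766 + x² - 23*x)
c(32/(-35 + 33)) - 1*(-170443) = (-1766 + (32/(-35 + 33))² - 736/(-35 + 33)) - 1*(-170443) = (-1766 + (32/(-2))² - 736/(-2)) + 170443 = (-1766 + (32*(-½))² - 736*(-1)/2) + 170443 = (-1766 + (-16)² - 23*(-16)) + 170443 = (-1766 + 256 + 368) + 170443 = -1142 + 170443 = 169301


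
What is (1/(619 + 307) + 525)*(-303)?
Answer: -147303753/926 ≈ -1.5908e+5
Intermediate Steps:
(1/(619 + 307) + 525)*(-303) = (1/926 + 525)*(-303) = (486151/926)*(-303) = -147303753/926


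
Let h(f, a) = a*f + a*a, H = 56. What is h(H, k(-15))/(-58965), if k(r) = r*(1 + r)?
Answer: -3724/3931 ≈ -0.94734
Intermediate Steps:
h(f, a) = a**2 + a*f (h(f, a) = a*f + a**2 = a**2 + a*f)
h(H, k(-15))/(-58965) = ((-15*(1 - 15))*(-15*(1 - 15) + 56))/(-58965) = ((-15*(-14))*(-15*(-14) + 56))*(-1/58965) = (210*(210 + 56))*(-1/58965) = (210*266)*(-1/58965) = 55860*(-1/58965) = -3724/3931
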